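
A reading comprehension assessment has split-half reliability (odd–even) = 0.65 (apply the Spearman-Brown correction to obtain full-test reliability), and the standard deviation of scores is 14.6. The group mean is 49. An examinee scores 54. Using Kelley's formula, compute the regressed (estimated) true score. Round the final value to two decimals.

52.94

Full-length reliability (Spearman-Brown) = 2(0.65)/(1+0.65) ≈ 0.7879
Estimated true score = 0.7879×54 + (1 − 0.7879)×49 ≈ 52.9394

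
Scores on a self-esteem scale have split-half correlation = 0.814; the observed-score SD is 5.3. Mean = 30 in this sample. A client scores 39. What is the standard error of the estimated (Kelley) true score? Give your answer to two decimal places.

1.61

Full-length reliability (Spearman-Brown) = 2(0.814)/(1+0.814) ≈ 0.8975
SE_est = 5.3000·√[r(1 − r)] ≈ 1.6078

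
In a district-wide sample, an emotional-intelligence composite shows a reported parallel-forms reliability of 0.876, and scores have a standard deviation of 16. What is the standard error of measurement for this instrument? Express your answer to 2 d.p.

The standard error of measurement is 16.0000*√(1 − 0.8760) ≈ 16.0000*0.3521 ≈ 5.6342.

5.63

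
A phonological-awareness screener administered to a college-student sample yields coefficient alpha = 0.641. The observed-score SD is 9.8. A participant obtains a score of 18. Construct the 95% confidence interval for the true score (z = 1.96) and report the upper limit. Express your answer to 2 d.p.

SEM = 9.8000×√(1 − 0.6410) ≃ 5.8718
1.96 × SEM ≃ 11.5088
Upper limit = 18 + 11.5088 ≃ 29.5088

29.51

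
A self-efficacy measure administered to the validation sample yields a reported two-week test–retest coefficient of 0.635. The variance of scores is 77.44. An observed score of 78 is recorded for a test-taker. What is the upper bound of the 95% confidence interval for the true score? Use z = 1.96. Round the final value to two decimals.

88.42

σ = 77.44^(1/2) = 8.800
The standard error of measurement is 8.800·√(1 − 0.635) ≈ 8.800·0.604 ≈ 5.317.
1.96 · SEM ≈ 10.420
Upper bound: 78 + 10.420 = 88.420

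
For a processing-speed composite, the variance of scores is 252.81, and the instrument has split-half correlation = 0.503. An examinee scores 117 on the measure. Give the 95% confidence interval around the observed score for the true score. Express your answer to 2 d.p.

SD = √252.81 = 15.900
Full-length reliability (Spearman-Brown) = 2(0.503)/(1+0.503) ≃ 0.669
SEM = 15.900 × √(1 − 0.669) = 15.900 × √0.331 ≃ 15.900 × 0.575 ≃ 9.143
Half-width = 1.96×9.143 ≃ 17.921
95% CI: 117 ± 17.921 = [99.079, 134.921]

[99.08, 134.92]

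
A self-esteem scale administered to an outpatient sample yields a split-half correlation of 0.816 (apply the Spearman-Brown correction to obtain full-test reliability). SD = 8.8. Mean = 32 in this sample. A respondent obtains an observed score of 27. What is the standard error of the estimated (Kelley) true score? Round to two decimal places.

2.66

Full-length reliability (Spearman-Brown) = 2(0.816)/(1+0.816) ≃ 0.899
SE_est = 8.800·√[r(1 − r)] ≃ 2.655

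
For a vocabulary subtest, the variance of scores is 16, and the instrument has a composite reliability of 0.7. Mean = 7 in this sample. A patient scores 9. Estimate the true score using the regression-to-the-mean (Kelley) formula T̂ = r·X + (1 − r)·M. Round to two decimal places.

Estimated true score = 0.7000×9 + (1 − 0.7000)×7 ≈ 8.4000

8.40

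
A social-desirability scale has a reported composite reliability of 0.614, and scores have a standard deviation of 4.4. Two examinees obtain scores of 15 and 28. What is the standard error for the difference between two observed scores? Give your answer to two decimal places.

3.87

SEM = 4.4000 * √(1 − 0.6140) = 4.4000 * √0.3860 ≈ 4.4000 * 0.6213 ≈ 2.7337
SE_diff = SEM * √2 ≈ 2.7337 * 1.4142 ≈ 3.8660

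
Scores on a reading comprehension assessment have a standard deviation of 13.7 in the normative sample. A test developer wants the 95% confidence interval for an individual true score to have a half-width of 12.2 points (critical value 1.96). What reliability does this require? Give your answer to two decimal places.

SEM needed = half-width / z = 12.2/1.96 ≃ 6.22449
Required reliability = 1 − (SEM/SD)² = 1 − 0.20643 ≃ 0.79357

0.79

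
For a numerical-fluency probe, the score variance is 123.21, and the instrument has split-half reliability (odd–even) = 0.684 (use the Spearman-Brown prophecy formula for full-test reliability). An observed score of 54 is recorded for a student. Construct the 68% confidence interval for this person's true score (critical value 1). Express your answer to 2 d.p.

σ = 123.21^(1/2) = 11.1000
Full-length reliability (Spearman-Brown) = 2(0.684)/(1+0.684) ≃ 0.8124
SEM = 11.1000 · √(1 − 0.8124) = 11.1000 · √0.1876 ≃ 11.1000 · 0.4332 ≃ 4.8083
1 · SEM ≃ 4.8083
CI = 54 ± 4.8083 → [49.1917, 58.8083]

[49.19, 58.81]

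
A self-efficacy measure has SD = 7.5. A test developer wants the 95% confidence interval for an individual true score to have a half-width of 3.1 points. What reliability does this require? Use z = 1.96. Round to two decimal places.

Required SEM = 3.1 / 1.96 ≈ 1.58163
r = 1 − (SEM / SD)² = 1 − (1.58163 / 7.5)² ≈ 1 − 0.04447 ≈ 0.95553

0.96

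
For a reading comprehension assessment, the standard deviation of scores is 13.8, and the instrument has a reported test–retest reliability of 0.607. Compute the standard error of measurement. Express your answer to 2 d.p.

8.65

SEM = 13.80000 * √(1 − 0.60700) = 13.80000 * √0.39300 ≈ 13.80000 * 0.62690 ≈ 8.65118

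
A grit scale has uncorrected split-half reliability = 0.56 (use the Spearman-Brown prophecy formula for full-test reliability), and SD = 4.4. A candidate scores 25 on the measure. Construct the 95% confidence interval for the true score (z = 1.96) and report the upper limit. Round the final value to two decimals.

29.58

Full-length reliability (Spearman-Brown) = 2(0.56)/(1+0.56) ≃ 0.718
SEM = 4.400 · √(1 − 0.718) = 4.400 · √0.282 ≃ 4.400 · 0.531 ≃ 2.337
Half-width = 1.96·2.337 ≃ 4.580
Upper bound: 25 + 4.580 = 29.580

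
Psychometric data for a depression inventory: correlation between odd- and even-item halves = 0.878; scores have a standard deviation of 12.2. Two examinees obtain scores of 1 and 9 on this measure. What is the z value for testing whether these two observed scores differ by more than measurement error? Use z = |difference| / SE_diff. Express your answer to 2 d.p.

1.82

r_full = 2·0.878 / (1 + 0.878) ≃ 0.93504
SEM = 12.20000*√(1 − 0.93504) ≃ 3.10951
SE_diff = √2 * SEM ≃ 4.39751
z = |1 − 9| / 4.39751 = 8 / 4.39751 ≃ 1.81921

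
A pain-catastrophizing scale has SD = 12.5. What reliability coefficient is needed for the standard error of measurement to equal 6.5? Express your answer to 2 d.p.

0.73

Required reliability = 1 − (SEM/SD)² = 1 − 0.2704 ≈ 0.7296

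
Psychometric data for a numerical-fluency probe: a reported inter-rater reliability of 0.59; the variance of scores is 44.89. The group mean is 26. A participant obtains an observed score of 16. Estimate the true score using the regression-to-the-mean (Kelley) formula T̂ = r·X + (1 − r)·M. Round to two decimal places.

T̂ = 0.5900(16) + 0.4100(26) ≈ 20.1000

20.10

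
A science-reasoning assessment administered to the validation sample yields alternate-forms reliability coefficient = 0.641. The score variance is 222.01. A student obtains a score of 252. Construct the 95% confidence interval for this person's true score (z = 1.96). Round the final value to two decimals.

SD = √222.01 = 14.9000
SEM = 14.9000 × √(1 − 0.6410) = 14.9000 × √0.3590 ≈ 14.9000 × 0.5992 ≈ 8.9276
Half-width = 1.96×8.9276 ≈ 17.4980
95% CI: 252 ± 17.4980 = [234.5020, 269.4980]

[234.50, 269.50]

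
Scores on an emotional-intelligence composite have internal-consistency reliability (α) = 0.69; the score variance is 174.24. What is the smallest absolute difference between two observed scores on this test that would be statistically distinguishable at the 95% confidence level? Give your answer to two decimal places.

20.37

SD = √174.24 = 13.200
SEM = 13.200*√(1 − 0.690) ≈ 7.349
Standard error of the difference = 7.349·√2 ≈ 10.394
Smallest detectable difference = 1.96*10.394 ≈ 20.372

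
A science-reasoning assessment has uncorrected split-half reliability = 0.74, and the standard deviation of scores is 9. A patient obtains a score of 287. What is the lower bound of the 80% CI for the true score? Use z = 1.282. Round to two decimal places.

282.54

r_full = 2·0.74 / (1 + 0.74) ≈ 0.85057
SEM = 9.00000 × √(1 − 0.85057) = 9.00000 × √0.14943 ≈ 9.00000 × 0.38656 ≈ 3.47900
Margin = 1.282 × 3.47900 ≈ 4.46008
Lower bound: 287 − 4.46008 = 282.53992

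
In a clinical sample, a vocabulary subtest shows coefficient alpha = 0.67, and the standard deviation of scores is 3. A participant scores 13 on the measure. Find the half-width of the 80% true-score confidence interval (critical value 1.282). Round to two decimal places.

2.21

SEM = 3.00000×√(1 − 0.67000) ≈ 1.72337
1.282 × SEM ≈ 2.20936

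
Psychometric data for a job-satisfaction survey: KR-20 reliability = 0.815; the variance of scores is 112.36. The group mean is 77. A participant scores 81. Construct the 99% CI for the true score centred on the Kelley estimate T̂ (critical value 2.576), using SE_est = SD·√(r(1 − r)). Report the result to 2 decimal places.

[69.66, 90.86]

SD = √112.36 ≈ 10.6000
Estimated true score = 0.8150*81 + (1 − 0.8150)*77 ≈ 80.2600
SE_est = 10.6000*√(0.8150*0.1850) ≈ 4.1160
99% CI: 80.2600 ± 10.6027 ≈ (69.6573, 90.8627)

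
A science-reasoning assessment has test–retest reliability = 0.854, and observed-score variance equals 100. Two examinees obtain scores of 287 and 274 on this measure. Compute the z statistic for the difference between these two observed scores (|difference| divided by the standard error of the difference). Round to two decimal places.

SD = √100 ≈ 10.000
SEM = 10.000 × √(1 − 0.854) = 10.000 × √0.146 ≈ 10.000 × 0.382 ≈ 3.821
Standard error of the difference = 3.821·√2 ≈ 5.404
z = |287 − 274| / 5.404 = 13 / 5.404 ≈ 2.406

2.41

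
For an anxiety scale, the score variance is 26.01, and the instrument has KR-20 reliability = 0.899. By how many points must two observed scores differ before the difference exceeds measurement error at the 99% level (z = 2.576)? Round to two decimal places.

5.90

σ = 26.01^(1/2) = 5.1000
The standard error of measurement is 5.1000×√(1 − 0.8990) ≈ 5.1000×0.3178 ≈ 1.6208.
SE_diff = √2 × SEM ≈ 2.2922
Smallest detectable difference = 2.576×2.2922 ≈ 5.9046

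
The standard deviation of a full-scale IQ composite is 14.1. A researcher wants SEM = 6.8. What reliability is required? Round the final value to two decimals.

r = 1 − (6.800/14.1)² ≈ 1 − 0.233 ≈ 0.767

0.77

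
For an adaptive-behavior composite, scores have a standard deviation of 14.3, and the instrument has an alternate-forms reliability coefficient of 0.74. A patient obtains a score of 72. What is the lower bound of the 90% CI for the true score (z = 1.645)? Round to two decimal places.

SEM = 14.3000 · √(1 − 0.7400) = 14.3000 · √0.2600 ≃ 14.3000 · 0.5099 ≃ 7.2916
Half-width = 1.645·7.2916 ≃ 11.9947
Lower limit = 72 − 11.9947 ≃ 60.0053

60.01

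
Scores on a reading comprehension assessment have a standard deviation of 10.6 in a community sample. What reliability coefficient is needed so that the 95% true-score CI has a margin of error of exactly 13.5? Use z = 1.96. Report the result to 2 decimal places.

SEM needed = half-width / z = 13.5/1.96 ≈ 6.88776
r = 1 − (6.88776/10.6)² ≈ 1 − 0.42222 ≈ 0.57778

0.58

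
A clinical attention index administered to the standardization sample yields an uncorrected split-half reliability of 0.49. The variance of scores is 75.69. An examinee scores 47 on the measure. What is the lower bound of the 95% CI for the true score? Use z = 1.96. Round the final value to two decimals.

SD = √75.69 ≈ 8.70000
Full-length reliability (Spearman-Brown) = 2(0.49)/(1+0.49) ≈ 0.65772
SEM = 8.70000×√(1 − 0.65772) ≈ 5.08992
Half-width = 1.96×5.08992 ≈ 9.97625
Lower bound: 47 − 9.97625 = 37.02375

37.02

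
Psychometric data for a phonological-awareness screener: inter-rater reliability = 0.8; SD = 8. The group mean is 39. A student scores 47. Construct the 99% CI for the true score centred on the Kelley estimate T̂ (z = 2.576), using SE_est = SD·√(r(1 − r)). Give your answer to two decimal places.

[37.16, 53.64]

Estimated true score = 0.80000*47 + (1 − 0.80000)*39 ≈ 45.40000
SE_est = 8.00000·√[r(1 − r)] ≈ 3.20000
99% CI: 45.40000 ± 8.24320 ≈ (37.15680, 53.64320)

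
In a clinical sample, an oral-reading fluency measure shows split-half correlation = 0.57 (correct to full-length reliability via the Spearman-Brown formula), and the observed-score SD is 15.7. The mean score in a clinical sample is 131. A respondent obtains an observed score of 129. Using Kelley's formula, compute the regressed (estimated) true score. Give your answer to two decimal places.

r_full = 2·0.57 / (1 + 0.57) ≈ 0.7261
Estimated true score = 0.7261·129 + (1 − 0.7261)·131 ≈ 129.5478

129.55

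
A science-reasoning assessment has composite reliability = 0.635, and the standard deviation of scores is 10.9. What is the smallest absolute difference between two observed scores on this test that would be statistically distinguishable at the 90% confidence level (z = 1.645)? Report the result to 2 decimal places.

The standard error of measurement is 10.900·√(1 − 0.635) ≈ 10.900·0.604 ≈ 6.585.
SE_diff = √2 · SEM ≈ 9.313
Minimum reliable difference = 1.645 · SE_diff ≈ 1.645 · 9.313 ≈ 15.320

15.32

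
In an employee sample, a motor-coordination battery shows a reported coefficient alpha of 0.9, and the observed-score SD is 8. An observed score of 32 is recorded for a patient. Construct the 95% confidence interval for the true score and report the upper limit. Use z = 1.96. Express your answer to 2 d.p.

36.96

The standard error of measurement is 8.0000*√(1 − 0.9000) ≈ 8.0000*0.3162 ≈ 2.5298.
Half-width = 1.96*2.5298 ≈ 4.9585
Upper limit = 32 + 4.9585 ≈ 36.9585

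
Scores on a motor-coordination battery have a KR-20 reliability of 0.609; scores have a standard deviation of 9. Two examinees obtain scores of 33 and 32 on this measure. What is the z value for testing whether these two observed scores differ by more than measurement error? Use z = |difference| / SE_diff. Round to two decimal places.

SEM = 9.000 * √(1 − 0.609) = 9.000 * √0.391 ≈ 9.000 * 0.625 ≈ 5.628
Standard error of the difference = 5.628·√2 ≈ 7.959
z = 1 / 7.959 ≈ 0.126

0.13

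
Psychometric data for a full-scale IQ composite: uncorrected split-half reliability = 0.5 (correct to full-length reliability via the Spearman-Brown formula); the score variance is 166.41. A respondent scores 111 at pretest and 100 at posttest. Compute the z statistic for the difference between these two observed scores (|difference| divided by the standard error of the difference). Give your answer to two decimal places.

1.04

SD = √166.41 = 12.9000
r_full = 2·0.5 / (1 + 0.5) ≃ 0.6667
SEM = 12.9000*√(1 − 0.6667) ≃ 7.4478
SE_diff = √2 * SEM ≃ 10.5328
z = |111 − 100| / 10.5328 = 11 / 10.5328 ≃ 1.0444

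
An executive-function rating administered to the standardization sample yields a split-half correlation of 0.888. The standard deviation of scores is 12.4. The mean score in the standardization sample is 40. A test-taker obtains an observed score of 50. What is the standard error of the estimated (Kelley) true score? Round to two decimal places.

Full-length reliability (Spearman-Brown) = 2(0.888)/(1+0.888) ≃ 0.941
SE_est = 12.400·√[r(1 − r)] ≃ 2.929

2.93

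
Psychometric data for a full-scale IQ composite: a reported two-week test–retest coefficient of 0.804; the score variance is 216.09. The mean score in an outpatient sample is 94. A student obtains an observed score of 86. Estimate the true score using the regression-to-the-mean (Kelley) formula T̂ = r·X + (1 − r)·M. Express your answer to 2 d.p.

T̂ = 0.8040(86) + 0.1960(94) ≈ 87.5680

87.57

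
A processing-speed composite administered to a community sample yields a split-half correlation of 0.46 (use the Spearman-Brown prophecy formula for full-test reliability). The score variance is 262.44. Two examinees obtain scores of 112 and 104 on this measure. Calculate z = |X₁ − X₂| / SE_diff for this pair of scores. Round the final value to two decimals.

σ = 262.44^(1/2) = 16.200
r_full = 2·0.46 / (1 + 0.46) ≈ 0.630
The standard error of measurement is 16.200*√(1 − 0.630) ≈ 16.200*0.608 ≈ 9.852.
SE_diff = √2 * SEM ≈ 13.933
z = 8 / 13.933 ≈ 0.574

0.57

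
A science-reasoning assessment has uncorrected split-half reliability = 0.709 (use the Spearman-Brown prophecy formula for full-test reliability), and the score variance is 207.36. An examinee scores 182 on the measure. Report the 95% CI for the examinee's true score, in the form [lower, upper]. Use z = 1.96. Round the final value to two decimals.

[170.35, 193.65]

SD = √207.36 ≈ 14.400
r_full = 2·0.709 / (1 + 0.709) ≈ 0.830
SEM = 14.400×√(1 − 0.830) ≈ 5.942
1.96 × SEM ≈ 11.646
CI = 182 ± 11.646 → [170.354, 193.646]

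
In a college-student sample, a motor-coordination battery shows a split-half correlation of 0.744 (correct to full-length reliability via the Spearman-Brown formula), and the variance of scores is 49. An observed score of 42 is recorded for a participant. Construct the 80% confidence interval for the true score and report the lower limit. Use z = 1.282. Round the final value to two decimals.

38.56

SD = √49 = 7.000
Spearman-Brown: r = 2(0.744) / (1 + 0.744) = 1.488 / 1.744 ≈ 0.853
SEM = 7.000·√(1 − 0.853) ≈ 2.682
1.282 · SEM ≈ 3.438
Lower bound: 42 − 3.438 = 38.562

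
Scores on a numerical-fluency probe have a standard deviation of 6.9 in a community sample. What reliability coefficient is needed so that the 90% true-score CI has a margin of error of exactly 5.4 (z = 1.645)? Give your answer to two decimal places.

Required SEM = 5.4 / 1.645 ≈ 3.283
r = 1 − (3.283/6.9)² ≈ 1 − 0.226 ≈ 0.774

0.77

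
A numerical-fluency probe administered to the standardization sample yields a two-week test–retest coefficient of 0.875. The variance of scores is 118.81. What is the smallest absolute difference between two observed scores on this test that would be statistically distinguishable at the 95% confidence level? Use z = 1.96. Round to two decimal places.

10.68

SD = √118.81 ≈ 10.90000
The standard error of measurement is 10.90000*√(1 − 0.87500) ≈ 10.90000*0.35355 ≈ 3.85373.
Standard error of the difference = 3.85373·√2 ≈ 5.45000
Smallest detectable difference = 1.96*5.45000 ≈ 10.68200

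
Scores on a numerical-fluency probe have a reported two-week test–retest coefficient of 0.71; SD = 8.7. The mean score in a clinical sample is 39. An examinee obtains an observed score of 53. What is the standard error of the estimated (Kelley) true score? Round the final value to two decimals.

SE_est = SD × √(r(1 − r)) = 8.7000 × √0.2059 ≈ 8.7000 × 0.4538 ≈ 3.9477

3.95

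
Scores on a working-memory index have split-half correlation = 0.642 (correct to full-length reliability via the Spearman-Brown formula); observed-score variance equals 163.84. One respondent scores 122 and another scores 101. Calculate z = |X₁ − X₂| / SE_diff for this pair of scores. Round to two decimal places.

SD = √163.84 ≈ 12.80000
r_full = 2·0.642 / (1 + 0.642) ≈ 0.78197
The standard error of measurement is 12.80000·√(1 − 0.78197) ≈ 12.80000·0.46693 ≈ 5.97675.
SE_diff = SEM · √2 ≈ 5.97675 · 1.41421 ≈ 8.45240
z = 21 / 8.45240 ≈ 2.48450

2.48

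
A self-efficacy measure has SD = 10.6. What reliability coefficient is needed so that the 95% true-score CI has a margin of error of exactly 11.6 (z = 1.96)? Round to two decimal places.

SEM needed = half-width / z = 11.6/1.96 ≈ 5.9184
r = 1 − (SEM / SD)² = 1 − (5.9184 / 10.6)² ≈ 1 − 0.3117 ≈ 0.6883

0.69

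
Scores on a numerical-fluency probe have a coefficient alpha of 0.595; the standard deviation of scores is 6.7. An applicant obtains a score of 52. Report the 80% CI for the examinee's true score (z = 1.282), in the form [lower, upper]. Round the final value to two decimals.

[46.53, 57.47]

SEM = 6.700 · √(1 − 0.595) = 6.700 · √0.405 ≈ 6.700 · 0.636 ≈ 4.264
1.282 · SEM ≈ 5.466
CI = 52 ± 5.466 → [46.534, 57.466]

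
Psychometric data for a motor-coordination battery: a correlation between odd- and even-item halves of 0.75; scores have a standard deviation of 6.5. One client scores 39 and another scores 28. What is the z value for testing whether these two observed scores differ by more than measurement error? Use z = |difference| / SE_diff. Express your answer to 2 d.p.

r_full = 2·0.75 / (1 + 0.75) ≃ 0.8571
SEM = 6.5000 · √(1 − 0.8571) = 6.5000 · √0.1429 ≃ 6.5000 · 0.3780 ≃ 2.4568
Standard error of the difference = 2.4568·√2 ≃ 3.4744
z = |39 − 28| / 3.4744 = 11 / 3.4744 ≃ 3.1660

3.17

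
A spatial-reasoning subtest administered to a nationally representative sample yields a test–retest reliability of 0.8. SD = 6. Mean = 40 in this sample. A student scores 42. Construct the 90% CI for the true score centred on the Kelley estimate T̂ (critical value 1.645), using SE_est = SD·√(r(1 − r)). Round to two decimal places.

[37.65, 45.55]

T̂ = r·X + (1 − r)·M = 0.800×42 + 0.200×40 = 33.600 + 8.000 ≃ 41.600
SE_est = 6.000×√(0.800×0.200) ≃ 2.400
CI = 41.600 ± 1.645 × 2.400 → [37.652, 45.548]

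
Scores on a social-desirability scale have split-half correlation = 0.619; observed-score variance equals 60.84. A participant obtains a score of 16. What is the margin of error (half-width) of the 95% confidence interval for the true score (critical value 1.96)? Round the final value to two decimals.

7.42

SD = √60.84 ≈ 7.80000
Spearman-Brown: r = 2(0.619) / (1 + 0.619) = 1.23800 / 1.61900 ≈ 0.76467
SEM = 7.80000×√(1 − 0.76467) ≈ 3.78385
1.96 × SEM ≈ 7.41634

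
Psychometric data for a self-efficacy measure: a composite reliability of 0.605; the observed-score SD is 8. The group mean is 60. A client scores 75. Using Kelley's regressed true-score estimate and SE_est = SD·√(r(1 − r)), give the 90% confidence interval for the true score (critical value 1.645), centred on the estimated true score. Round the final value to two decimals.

[62.64, 75.51]

T̂ = r·X + (1 − r)·M = 0.6050×75 + 0.3950×60 = 45.3750 + 23.7000 ≈ 69.0750
SE_est = 8.0000·√[r(1 − r)] ≈ 3.9108
CI = 69.0750 ± 1.645 × 3.9108 → [62.6417, 75.5083]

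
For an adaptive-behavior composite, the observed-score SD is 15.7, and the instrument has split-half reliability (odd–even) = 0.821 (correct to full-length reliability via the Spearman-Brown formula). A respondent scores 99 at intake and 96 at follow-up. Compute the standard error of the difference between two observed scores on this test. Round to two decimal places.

Spearman-Brown: r = 2(0.821) / (1 + 0.821) = 1.642 / 1.821 ≈ 0.902
SEM = 15.700 * √(1 − 0.902) = 15.700 * √0.098 ≈ 15.700 * 0.314 ≈ 4.922
Standard error of the difference = 4.922·√2 ≈ 6.961

6.96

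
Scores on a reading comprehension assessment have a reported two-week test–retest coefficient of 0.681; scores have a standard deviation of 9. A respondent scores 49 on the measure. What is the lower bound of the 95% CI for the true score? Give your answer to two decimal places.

SEM = 9.00000×√(1 − 0.68100) ≈ 5.08321
Margin = 1.96 × 5.08321 ≈ 9.96309
Lower bound: 49 − 9.96309 = 39.03691

39.04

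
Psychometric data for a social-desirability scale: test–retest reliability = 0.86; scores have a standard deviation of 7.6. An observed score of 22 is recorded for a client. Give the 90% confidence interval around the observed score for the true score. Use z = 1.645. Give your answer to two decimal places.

[17.32, 26.68]

SEM = 7.6000 * √(1 − 0.8600) = 7.6000 * √0.1400 ≈ 7.6000 * 0.3742 ≈ 2.8437
1.645 * SEM ≈ 4.6778
CI = 22 ± 4.6778 → [17.3222, 26.6778]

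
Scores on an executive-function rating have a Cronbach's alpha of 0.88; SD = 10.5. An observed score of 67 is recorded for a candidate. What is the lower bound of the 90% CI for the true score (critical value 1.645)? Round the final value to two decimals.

61.02

SEM = 10.5000*√(1 − 0.8800) ≈ 3.6373
1.645 * SEM ≈ 5.9834
Lower bound: 67 − 5.9834 = 61.0166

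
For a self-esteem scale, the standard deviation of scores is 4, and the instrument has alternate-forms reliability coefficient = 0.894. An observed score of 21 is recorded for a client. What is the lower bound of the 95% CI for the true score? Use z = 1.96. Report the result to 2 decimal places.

SEM = 4.00000·√(1 − 0.89400) ≈ 1.30231
1.96 · SEM ≈ 2.55252
Lower bound: 21 − 2.55252 = 18.44748

18.45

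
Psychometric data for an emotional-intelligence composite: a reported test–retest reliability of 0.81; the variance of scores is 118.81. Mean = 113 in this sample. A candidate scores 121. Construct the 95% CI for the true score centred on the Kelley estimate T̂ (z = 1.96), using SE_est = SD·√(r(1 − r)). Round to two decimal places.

SD = √118.81 = 10.900
T̂ = 0.810(121) + 0.190(113) ≈ 119.480
SE_est = 10.900·√[r(1 − r)] ≈ 4.276
CI = 119.480 ± 1.96 × 4.276 → [111.099, 127.861]

[111.10, 127.86]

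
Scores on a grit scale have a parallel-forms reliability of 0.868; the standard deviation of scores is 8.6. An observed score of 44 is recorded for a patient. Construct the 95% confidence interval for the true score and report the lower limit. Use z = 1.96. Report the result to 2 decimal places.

SEM = 8.6000 · √(1 − 0.8680) = 8.6000 · √0.1320 ≃ 8.6000 · 0.3633 ≃ 3.1245
Half-width = 1.96·3.1245 ≃ 6.1241
Lower bound: 44 − 6.1241 = 37.8759

37.88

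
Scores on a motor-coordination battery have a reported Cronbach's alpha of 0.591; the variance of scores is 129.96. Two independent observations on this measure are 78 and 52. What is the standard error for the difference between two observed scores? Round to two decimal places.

SD = √129.96 ≈ 11.40000
The standard error of measurement is 11.40000×√(1 − 0.59100) ≈ 11.40000×0.63953 ≈ 7.29065.
Standard error of the difference = 7.29065·√2 ≈ 10.31054

10.31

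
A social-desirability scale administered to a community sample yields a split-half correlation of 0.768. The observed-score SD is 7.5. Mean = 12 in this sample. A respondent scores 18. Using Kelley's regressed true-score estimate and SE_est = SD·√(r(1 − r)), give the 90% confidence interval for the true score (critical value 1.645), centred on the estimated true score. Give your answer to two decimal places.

r_full = 2·0.768 / (1 + 0.768) ≈ 0.8688
Estimated true score = 0.8688·18 + (1 − 0.8688)·12 ≈ 17.2127
SE_est = 7.5000·√[r(1 − r)] ≈ 2.5323
CI = 17.2127 ± 1.645 · 2.5323 → [13.0470, 21.3783]

[13.05, 21.38]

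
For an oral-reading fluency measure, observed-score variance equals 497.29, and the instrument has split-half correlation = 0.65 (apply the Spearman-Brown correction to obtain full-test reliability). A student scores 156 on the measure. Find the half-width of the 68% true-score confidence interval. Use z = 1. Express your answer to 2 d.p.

10.27

SD = √497.29 = 22.300
Spearman-Brown: r = 2(0.65) / (1 + 0.65) = 1.300 / 1.650 ≈ 0.788
SEM = 22.300 × √(1 − 0.788) = 22.300 × √0.212 ≈ 22.300 × 0.461 ≈ 10.271
1 × SEM ≈ 10.271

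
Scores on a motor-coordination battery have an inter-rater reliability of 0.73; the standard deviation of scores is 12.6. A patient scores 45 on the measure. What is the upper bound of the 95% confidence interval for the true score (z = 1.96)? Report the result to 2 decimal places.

57.83

The standard error of measurement is 12.600*√(1 − 0.730) ≈ 12.600*0.520 ≈ 6.547.
Margin = 1.96 * 6.547 ≈ 12.832
Upper limit = 45 + 12.832 ≈ 57.832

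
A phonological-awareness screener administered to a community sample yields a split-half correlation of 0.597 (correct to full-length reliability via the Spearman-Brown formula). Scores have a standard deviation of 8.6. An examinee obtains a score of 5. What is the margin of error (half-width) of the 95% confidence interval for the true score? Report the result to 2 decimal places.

8.47

Spearman-Brown: r = 2(0.597) / (1 + 0.597) = 1.194 / 1.597 ≃ 0.748
SEM = 8.600*√(1 − 0.748) ≃ 4.320
Margin = 1.96 * 4.320 ≃ 8.467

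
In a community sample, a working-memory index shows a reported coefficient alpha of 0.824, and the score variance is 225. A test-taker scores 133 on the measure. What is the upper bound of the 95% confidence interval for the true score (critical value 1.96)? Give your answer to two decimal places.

145.33

σ = 225^(1/2) = 15.0000
SEM = 15.0000 * √(1 − 0.8240) = 15.0000 * √0.1760 ≈ 15.0000 * 0.4195 ≈ 6.2929
1.96 * SEM ≈ 12.3340
Upper limit = 133 + 12.3340 ≈ 145.3340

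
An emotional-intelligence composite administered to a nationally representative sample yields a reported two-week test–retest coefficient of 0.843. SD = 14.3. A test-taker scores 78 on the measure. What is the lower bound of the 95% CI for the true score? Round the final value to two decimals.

SEM = 14.3000×√(1 − 0.8430) ≈ 5.6661
1.96 × SEM ≈ 11.1056
Lower bound: 78 − 11.1056 = 66.8944

66.89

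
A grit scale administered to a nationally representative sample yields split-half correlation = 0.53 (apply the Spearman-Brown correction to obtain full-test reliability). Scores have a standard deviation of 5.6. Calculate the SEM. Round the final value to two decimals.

r_full = 2·0.53 / (1 + 0.53) ≃ 0.6928
The standard error of measurement is 5.6000·√(1 − 0.6928) ≃ 5.6000·0.5542 ≃ 3.1038.

3.10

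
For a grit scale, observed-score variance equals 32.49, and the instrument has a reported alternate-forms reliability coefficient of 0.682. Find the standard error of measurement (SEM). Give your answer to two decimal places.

SD = √32.49 ≈ 5.7000
SEM = 5.7000 × √(1 − 0.6820) = 5.7000 × √0.3180 ≈ 5.7000 × 0.5639 ≈ 3.2143

3.21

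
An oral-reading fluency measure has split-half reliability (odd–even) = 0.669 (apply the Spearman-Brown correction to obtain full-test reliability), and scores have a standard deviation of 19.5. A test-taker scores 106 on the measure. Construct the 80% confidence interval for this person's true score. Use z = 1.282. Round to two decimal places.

r_full = 2·0.669 / (1 + 0.669) ≈ 0.8017
SEM = 19.5000·√(1 − 0.8017) ≈ 8.6840
Margin = 1.282 · 8.6840 ≈ 11.1329
80% CI: 106 ± 11.1329 = [94.8671, 117.1329]

[94.87, 117.13]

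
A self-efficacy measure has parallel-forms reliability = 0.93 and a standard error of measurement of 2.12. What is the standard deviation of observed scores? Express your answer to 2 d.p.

8.01

SD = 2.12 / √(1 − 0.93) ≈ 8.0128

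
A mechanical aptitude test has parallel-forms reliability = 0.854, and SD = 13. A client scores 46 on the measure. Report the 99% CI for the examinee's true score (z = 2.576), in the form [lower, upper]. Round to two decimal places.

SEM = 13.0000 * √(1 − 0.8540) = 13.0000 * √0.1460 ≈ 13.0000 * 0.3821 ≈ 4.9673
2.576 * SEM ≈ 12.7957
99% CI: 46 ± 12.7957 = [33.2043, 58.7957]

[33.20, 58.80]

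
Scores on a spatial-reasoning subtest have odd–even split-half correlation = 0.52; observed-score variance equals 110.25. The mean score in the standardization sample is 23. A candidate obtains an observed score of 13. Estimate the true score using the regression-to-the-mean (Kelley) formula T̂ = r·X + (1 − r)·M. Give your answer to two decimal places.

r_full = 2·0.52 / (1 + 0.52) ≃ 0.6842
Estimated true score = 0.6842×13 + (1 − 0.6842)×23 ≃ 16.1579

16.16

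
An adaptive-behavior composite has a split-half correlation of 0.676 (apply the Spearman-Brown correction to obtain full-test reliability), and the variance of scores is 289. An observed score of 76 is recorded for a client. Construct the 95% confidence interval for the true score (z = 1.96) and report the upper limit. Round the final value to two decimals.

90.65

SD = √289 ≃ 17.000
Spearman-Brown: r = 2(0.676) / (1 + 0.676) = 1.352 / 1.676 ≃ 0.807
SEM = 17.000·√(1 − 0.807) ≃ 7.475
Half-width = 1.96·7.475 ≃ 14.650
Upper limit = 76 + 14.650 ≃ 90.650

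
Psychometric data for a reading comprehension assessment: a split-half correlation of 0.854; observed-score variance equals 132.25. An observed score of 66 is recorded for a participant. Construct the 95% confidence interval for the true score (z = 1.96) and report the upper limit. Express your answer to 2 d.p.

SD = √132.25 ≈ 11.50000
Spearman-Brown: r = 2(0.854) / (1 + 0.854) = 1.70800 / 1.85400 ≈ 0.92125
SEM = 11.50000 × √(1 − 0.92125) = 11.50000 × √0.07875 ≈ 11.50000 × 0.28062 ≈ 3.22715
Half-width = 1.96×3.22715 ≈ 6.32522
Upper bound: 66 + 6.32522 = 72.32522

72.33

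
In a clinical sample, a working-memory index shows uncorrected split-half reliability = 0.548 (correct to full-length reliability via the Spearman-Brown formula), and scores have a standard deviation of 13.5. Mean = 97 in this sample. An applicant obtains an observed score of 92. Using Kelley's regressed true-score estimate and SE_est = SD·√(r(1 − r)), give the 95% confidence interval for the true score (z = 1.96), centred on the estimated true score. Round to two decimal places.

[81.43, 105.49]

Full-length reliability (Spearman-Brown) = 2(0.548)/(1+0.548) ≈ 0.70801
T̂ = r·X + (1 − r)·M = 0.70801*92 + 0.29199*97 ≈ 65.13695 + 28.32300 ≈ 93.45995
SE_est = SD * √(r(1 − r)) = 13.50000 * √0.20673 ≈ 13.50000 * 0.45468 ≈ 6.13815
95% CI: 93.45995 ± 12.03077 ≈ (81.42918, 105.49072)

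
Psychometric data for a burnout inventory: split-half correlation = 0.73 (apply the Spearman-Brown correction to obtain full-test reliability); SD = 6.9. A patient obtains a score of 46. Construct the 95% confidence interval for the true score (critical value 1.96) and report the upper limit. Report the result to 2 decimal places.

Full-length reliability (Spearman-Brown) = 2(0.73)/(1+0.73) ≈ 0.8439
SEM = 6.9000 × √(1 − 0.8439) = 6.9000 × √0.1561 ≈ 6.9000 × 0.3951 ≈ 2.7259
Half-width = 1.96×2.7259 ≈ 5.3427
Upper limit = 46 + 5.3427 ≈ 51.3427

51.34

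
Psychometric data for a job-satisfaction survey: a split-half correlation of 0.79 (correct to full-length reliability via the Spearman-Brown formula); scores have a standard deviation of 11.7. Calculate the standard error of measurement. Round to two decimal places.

Full-length reliability (Spearman-Brown) = 2(0.79)/(1+0.79) ≈ 0.883
SEM = 11.700 × √(1 − 0.883) = 11.700 × √0.117 ≈ 11.700 × 0.343 ≈ 4.007

4.01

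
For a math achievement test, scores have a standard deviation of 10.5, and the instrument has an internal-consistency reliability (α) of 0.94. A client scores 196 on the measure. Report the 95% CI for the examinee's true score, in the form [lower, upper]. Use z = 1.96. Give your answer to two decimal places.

SEM = 10.50000 × √(1 − 0.94000) = 10.50000 × √0.06000 ≈ 10.50000 × 0.24495 ≈ 2.57196
Half-width = 1.96×2.57196 ≈ 5.04105
95% CI: 196 ± 5.04105 = [190.95895, 201.04105]

[190.96, 201.04]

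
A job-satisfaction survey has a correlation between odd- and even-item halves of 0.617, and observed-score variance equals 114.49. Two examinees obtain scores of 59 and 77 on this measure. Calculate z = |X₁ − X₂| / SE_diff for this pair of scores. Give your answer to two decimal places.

2.44

σ = 114.49^(1/2) = 10.7000
r_full = 2·0.617 / (1 + 0.617) ≈ 0.7631
SEM = 10.7000 · √(1 − 0.7631) = 10.7000 · √0.2369 ≈ 10.7000 · 0.4867 ≈ 5.2075
SE_diff = SEM · √2 ≈ 5.2075 · 1.4142 ≈ 7.3645
z = 18 / 7.3645 ≈ 2.4442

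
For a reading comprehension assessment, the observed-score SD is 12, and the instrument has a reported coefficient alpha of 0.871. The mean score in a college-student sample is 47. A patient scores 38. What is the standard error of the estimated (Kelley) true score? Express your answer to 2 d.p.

SE_est = SD · √(r(1 − r)) = 12.000 · √0.112 ≈ 12.000 · 0.335 ≈ 4.022

4.02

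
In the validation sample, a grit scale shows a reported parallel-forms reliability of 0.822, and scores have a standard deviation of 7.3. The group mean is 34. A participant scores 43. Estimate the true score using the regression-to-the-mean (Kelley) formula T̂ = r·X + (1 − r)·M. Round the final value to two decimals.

Estimated true score = 0.822*43 + (1 − 0.822)*34 ≃ 41.398

41.40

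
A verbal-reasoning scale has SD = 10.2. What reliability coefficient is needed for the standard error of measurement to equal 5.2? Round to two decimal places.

r = 1 − (SEM / SD)² = 1 − (5.200 / 10.2)² ≃ 1 − 0.260 ≃ 0.740

0.74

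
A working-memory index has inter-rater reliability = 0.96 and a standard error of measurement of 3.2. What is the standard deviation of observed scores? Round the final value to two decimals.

16.00

σ = SEM·(1 − r)^(−1/2) ≈ 3.2×5.000 ≈ 16.000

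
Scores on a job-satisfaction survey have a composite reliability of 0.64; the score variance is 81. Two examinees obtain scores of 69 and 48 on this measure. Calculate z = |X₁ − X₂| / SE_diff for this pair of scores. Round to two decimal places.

SD = √81 ≈ 9.000
SEM = 9.000×√(1 − 0.640) ≈ 5.400
SE_diff = √2 × SEM ≈ 7.637
z = |69 − 48| / 7.637 = 21 / 7.637 ≈ 2.750

2.75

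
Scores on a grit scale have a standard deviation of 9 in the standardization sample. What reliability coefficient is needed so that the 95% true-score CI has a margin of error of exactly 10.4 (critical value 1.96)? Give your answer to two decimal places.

0.65

SEM needed = half-width / z = 10.4/1.96 ≈ 5.30612
r = 1 − (5.30612/9)² ≈ 1 − 0.34759 ≈ 0.65241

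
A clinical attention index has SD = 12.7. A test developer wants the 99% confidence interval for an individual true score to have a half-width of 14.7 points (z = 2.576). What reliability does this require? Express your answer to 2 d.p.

SEM needed = half-width / z = 14.7/2.576 ≈ 5.707
Required reliability = 1 − (SEM/SD)² = 1 − 0.202 ≈ 0.798

0.80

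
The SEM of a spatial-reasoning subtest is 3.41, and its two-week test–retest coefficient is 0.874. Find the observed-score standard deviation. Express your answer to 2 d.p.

9.61

SD = SEM / √(1 − r) = 3.41 / √0.1260 ≈ 3.41 / 0.3550 ≈ 9.6066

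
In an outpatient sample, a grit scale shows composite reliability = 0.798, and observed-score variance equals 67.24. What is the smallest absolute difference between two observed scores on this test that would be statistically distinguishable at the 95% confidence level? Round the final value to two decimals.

SD = √67.24 = 8.200
SEM = 8.200×√(1 − 0.798) ≈ 3.685
SE_diff = √2 × SEM ≈ 5.212
Minimum reliable difference = 1.96 × SE_diff ≈ 1.96 × 5.212 ≈ 10.216

10.22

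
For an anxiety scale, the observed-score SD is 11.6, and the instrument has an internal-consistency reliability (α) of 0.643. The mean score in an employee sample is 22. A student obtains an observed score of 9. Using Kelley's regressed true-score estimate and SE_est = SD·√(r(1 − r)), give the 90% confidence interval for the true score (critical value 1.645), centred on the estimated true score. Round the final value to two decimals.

[4.50, 22.78]

T̂ = r·X + (1 − r)·M = 0.643×9 + 0.357×22 = 5.787 + 7.854 ≃ 13.641
SE_est = 11.600×√(0.643×0.357) ≃ 5.558
CI = 13.641 ± 1.645 × 5.558 → [4.499, 22.783]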